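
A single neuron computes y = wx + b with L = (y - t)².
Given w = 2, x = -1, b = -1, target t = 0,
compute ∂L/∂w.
∂L/∂w = 6

y = wx + b = (2)(-1) + -1 = -3
∂L/∂y = 2(y - t) = 2(-3 - 0) = -6
∂y/∂w = x = -1
∂L/∂w = ∂L/∂y · ∂y/∂w = -6 × -1 = 6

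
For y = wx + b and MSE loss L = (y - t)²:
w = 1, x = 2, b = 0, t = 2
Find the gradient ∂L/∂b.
∂L/∂b = 0

y = wx + b = (1)(2) + 0 = 2
∂L/∂y = 2(y - t) = 2(2 - 2) = 0
∂y/∂b = 1
∂L/∂b = ∂L/∂y · ∂y/∂b = 0 × 1 = 0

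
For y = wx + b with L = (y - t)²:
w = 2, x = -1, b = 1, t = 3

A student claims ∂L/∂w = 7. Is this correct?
Incorrect

y = (2)(-1) + 1 = -1
∂L/∂y = 2(y - t) = 2(-1 - 3) = -8
∂y/∂w = x = -1
∂L/∂w = -8 × -1 = 8

Claimed value: 7
Incorrect: The correct gradient is 8.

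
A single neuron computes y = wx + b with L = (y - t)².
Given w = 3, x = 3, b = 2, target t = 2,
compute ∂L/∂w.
∂L/∂w = 54

y = wx + b = (3)(3) + 2 = 11
∂L/∂y = 2(y - t) = 2(11 - 2) = 18
∂y/∂w = x = 3
∂L/∂w = ∂L/∂y · ∂y/∂w = 18 × 3 = 54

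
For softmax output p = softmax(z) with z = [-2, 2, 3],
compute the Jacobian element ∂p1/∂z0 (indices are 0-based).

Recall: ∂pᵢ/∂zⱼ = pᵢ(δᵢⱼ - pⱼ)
∂p1/∂z0 = -0.001312

p = softmax(z) = [0.004902, 0.2676, 0.7275]
p1 = 0.2676, p0 = 0.004902

∂p1/∂z0 = -p1 × p0 = -0.2676 × 0.004902 = -0.001312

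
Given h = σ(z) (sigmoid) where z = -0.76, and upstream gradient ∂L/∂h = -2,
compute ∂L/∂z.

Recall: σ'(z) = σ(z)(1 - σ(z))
∂L/∂z = -0.4342

σ(-0.76) = 0.3186
σ'(-0.76) = σ(-0.76)(1 - σ(-0.76)) = 0.3186 × 0.6814 = 0.2171
∂L/∂z = ∂L/∂h · σ'(z) = -2 × 0.2171 = -0.4342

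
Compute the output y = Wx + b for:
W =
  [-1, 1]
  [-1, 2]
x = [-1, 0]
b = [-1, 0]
y = [0, 1]

Wx = [-1×-1 + 1×0, -1×-1 + 2×0]
   = [1, 1]
y = Wx + b = [1 + -1, 1 + 0] = [0, 1]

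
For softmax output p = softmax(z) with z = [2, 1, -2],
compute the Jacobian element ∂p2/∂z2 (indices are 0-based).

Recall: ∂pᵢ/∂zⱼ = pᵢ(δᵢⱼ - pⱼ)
∂p2/∂z2 = 0.01304

p = softmax(z) = [0.7214, 0.2654, 0.01321]
p2 = 0.01321

∂p2/∂z2 = p2(1 - p2) = 0.01321 × (1 - 0.01321) = 0.01304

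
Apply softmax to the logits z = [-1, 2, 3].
p = [0.0132, 0.2654, 0.7214]

exp(z) = [0.3679, 7.389, 20.09]
Sum = 27.84
p = [0.0132, 0.2654, 0.7214]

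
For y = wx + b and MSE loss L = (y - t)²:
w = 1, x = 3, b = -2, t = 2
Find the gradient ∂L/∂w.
∂L/∂w = -6

y = wx + b = (1)(3) + -2 = 1
∂L/∂y = 2(y - t) = 2(1 - 2) = -2
∂y/∂w = x = 3
∂L/∂w = ∂L/∂y · ∂y/∂w = -2 × 3 = -6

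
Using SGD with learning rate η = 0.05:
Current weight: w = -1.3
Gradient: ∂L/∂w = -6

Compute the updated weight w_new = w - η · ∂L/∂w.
w_new = -1

w_new = w - η·∂L/∂w = -1.3 - 0.05×(-6) = -1.3 - (-0.3) = -1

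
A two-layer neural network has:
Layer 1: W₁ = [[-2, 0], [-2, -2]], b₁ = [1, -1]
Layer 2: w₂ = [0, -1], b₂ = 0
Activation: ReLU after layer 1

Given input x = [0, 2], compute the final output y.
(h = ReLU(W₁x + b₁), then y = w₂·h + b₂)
y = 0

Layer 1 pre-activation: z₁ = [1, -5]
After ReLU: h = [1, 0]
Layer 2 output: y = 0×1 + -1×0 + 0 = 0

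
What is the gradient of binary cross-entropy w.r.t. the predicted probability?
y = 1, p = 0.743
∂L/∂p = -1.346

∂L/∂p = -y/p + (1-y)/(1-p) = -1/0.743 + 0 = -1.346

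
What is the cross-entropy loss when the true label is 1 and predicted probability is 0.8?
L = 0.2231

L = -1·log(0.8) - 0·log(0.2) = -log(0.8) = 0.2231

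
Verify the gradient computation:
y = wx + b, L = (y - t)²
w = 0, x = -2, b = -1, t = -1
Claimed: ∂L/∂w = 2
Incorrect

y = (0)(-2) + -1 = -1
∂L/∂y = 2(y - t) = 2(-1 - -1) = 0
∂y/∂w = x = -2
∂L/∂w = 0 × -2 = 0

Claimed value: 2
Incorrect: The correct gradient is 0.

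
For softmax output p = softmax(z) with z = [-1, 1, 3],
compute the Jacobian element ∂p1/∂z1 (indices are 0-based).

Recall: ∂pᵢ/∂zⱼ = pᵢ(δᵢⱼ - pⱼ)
∂p1/∂z1 = 0.1035

p = softmax(z) = [0.01588, 0.1173, 0.8668]
p1 = 0.1173

∂p1/∂z1 = p1(1 - p1) = 0.1173 × (1 - 0.1173) = 0.1035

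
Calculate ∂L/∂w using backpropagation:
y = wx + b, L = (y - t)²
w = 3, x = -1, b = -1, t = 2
∂L/∂w = 12

y = wx + b = (3)(-1) + -1 = -4
∂L/∂y = 2(y - t) = 2(-4 - 2) = -12
∂y/∂w = x = -1
∂L/∂w = ∂L/∂y · ∂y/∂w = -12 × -1 = 12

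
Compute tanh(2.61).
0.9892

tanh(2.61) = (e^(2.61) - e^(-2.61))/(e^(2.61) + e^(-2.61)) = 0.9892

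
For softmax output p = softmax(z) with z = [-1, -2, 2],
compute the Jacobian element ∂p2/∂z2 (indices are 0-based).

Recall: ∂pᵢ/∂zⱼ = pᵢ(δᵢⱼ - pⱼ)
∂p2/∂z2 = 0.0597

p = softmax(z) = [0.04661, 0.01715, 0.9362]
p2 = 0.9362

∂p2/∂z2 = p2(1 - p2) = 0.9362 × (1 - 0.9362) = 0.0597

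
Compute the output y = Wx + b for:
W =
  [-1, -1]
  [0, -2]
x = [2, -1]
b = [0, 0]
y = [-1, 2]

Wx = [-1×2 + -1×-1, 0×2 + -2×-1]
   = [-1, 2]
y = Wx + b = [-1 + 0, 2 + 0] = [-1, 2]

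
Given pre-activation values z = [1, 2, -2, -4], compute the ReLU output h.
h = [1, 2, 0, 0]

ReLU applied element-wise: max(0,1)=1, max(0,2)=2, max(0,-2)=0, max(0,-4)=0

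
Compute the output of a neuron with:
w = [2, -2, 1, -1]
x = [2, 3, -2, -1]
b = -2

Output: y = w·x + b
y = -5

y = (2)(2) + (-2)(3) + (1)(-2) + (-1)(-1) + -2 = -5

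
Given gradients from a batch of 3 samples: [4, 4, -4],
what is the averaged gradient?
Average gradient = 1.333

Average = (1/3)(4 + 4 + -4) = 4/3 = 1.333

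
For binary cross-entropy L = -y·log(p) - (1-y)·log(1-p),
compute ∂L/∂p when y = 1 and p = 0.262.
∂L/∂p = -3.817

∂L/∂p = -y/p + (1-y)/(1-p) = -1/0.262 + 0 = -3.817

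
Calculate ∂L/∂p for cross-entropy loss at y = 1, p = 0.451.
∂L/∂p = -2.217

∂L/∂p = -y/p + (1-y)/(1-p) = -1/0.451 + 0 = -2.217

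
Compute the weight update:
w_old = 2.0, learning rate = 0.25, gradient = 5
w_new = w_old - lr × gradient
w_new = 0.75

w_new = w - η·∂L/∂w = 2.0 - 0.25×(5) = 2.0 - (1.25) = 0.75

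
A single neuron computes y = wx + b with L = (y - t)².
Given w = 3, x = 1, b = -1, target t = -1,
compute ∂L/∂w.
∂L/∂w = 6

y = wx + b = (3)(1) + -1 = 2
∂L/∂y = 2(y - t) = 2(2 - -1) = 6
∂y/∂w = x = 1
∂L/∂w = ∂L/∂y · ∂y/∂w = 6 × 1 = 6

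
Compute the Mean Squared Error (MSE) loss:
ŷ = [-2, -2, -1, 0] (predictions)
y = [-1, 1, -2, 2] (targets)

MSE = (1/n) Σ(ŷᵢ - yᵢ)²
MSE = 3.75

MSE = (1/4)((-2--1)² + (-2-1)² + (-1--2)² + (0-2)²) = (1/4)(1 + 9 + 1 + 4) = 3.75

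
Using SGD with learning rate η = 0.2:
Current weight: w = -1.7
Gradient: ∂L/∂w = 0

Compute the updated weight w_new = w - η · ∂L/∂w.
w_new = -1.7

w_new = w - η·∂L/∂w = -1.7 - 0.2×(0) = -1.7 - (0) = -1.7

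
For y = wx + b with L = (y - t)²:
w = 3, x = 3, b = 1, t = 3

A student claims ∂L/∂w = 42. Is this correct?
Correct

y = (3)(3) + 1 = 10
∂L/∂y = 2(y - t) = 2(10 - 3) = 14
∂y/∂w = x = 3
∂L/∂w = 14 × 3 = 42

Claimed value: 42
Correct: The correct gradient is 42.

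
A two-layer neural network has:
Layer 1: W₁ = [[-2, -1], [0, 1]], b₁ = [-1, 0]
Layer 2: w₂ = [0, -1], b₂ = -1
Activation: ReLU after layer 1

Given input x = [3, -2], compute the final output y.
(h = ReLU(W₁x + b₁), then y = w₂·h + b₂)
y = -1

Layer 1 pre-activation: z₁ = [-5, -2]
After ReLU: h = [0, 0]
Layer 2 output: y = 0×0 + -1×0 + -1 = -1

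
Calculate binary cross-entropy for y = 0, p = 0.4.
L = 0.5108

L = -0·log(0.4) - 1·log(0.6) = -log(0.6) = 0.5108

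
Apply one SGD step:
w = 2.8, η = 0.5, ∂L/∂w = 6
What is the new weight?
w_new = -0.2

w_new = w - η·∂L/∂w = 2.8 - 0.5×(6) = 2.8 - (3) = -0.2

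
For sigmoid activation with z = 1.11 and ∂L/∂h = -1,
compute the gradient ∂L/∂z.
∂L/∂z = -0.1864

σ(1.11) = 0.7521
σ'(1.11) = σ(1.11)(1 - σ(1.11)) = 0.7521 × 0.2479 = 0.1864
∂L/∂z = ∂L/∂h · σ'(z) = -1 × 0.1864 = -0.1864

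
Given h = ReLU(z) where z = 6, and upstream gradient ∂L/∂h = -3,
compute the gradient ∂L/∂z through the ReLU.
∂L/∂z = -3

h = ReLU(6) = 6
Since z > 0: ∂h/∂z = 1
∂L/∂z = ∂L/∂h · ∂h/∂z = -3 × 1 = -3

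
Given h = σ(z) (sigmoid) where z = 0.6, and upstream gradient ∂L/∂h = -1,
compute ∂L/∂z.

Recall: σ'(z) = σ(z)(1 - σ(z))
∂L/∂z = -0.2288

σ(0.6) = 0.6457
σ'(0.6) = σ(0.6)(1 - σ(0.6)) = 0.6457 × 0.3543 = 0.2288
∂L/∂z = ∂L/∂h · σ'(z) = -1 × 0.2288 = -0.2288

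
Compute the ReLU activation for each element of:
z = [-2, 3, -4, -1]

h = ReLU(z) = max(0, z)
h = [0, 3, 0, 0]

ReLU applied element-wise: max(0,-2)=0, max(0,3)=3, max(0,-4)=0, max(0,-1)=0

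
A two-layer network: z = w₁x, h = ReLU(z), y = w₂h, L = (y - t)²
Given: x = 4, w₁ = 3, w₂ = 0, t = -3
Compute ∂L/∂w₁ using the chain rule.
∂L/∂w₁ = 0

Forward pass:
z = w₁x = 3×4 = 12
h = ReLU(12) = 12
y = w₂h = 0×12 = 0

Backward pass:
∂L/∂y = 2(y - t) = 2(0 - -3) = 6
∂y/∂h = w₂ = 0
∂h/∂z = 1 (ReLU derivative)
∂z/∂w₁ = x = 4

∂L/∂w₁ = 6 × 0 × 1 × 4 = 0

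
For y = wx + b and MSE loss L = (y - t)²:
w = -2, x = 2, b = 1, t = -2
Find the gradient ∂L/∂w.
∂L/∂w = -4

y = wx + b = (-2)(2) + 1 = -3
∂L/∂y = 2(y - t) = 2(-3 - -2) = -2
∂y/∂w = x = 2
∂L/∂w = ∂L/∂y · ∂y/∂w = -2 × 2 = -4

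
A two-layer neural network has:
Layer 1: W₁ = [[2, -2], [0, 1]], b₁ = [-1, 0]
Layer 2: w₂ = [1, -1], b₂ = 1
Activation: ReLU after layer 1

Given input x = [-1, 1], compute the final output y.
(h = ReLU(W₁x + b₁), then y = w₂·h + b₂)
y = 0

Layer 1 pre-activation: z₁ = [-5, 1]
After ReLU: h = [0, 1]
Layer 2 output: y = 1×0 + -1×1 + 1 = 0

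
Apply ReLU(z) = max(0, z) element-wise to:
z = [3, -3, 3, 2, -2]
h = [3, 0, 3, 2, 0]

ReLU applied element-wise: max(0,3)=3, max(0,-3)=0, max(0,3)=3, max(0,2)=2, max(0,-2)=0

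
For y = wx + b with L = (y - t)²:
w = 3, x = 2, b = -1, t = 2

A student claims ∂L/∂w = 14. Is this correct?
Incorrect

y = (3)(2) + -1 = 5
∂L/∂y = 2(y - t) = 2(5 - 2) = 6
∂y/∂w = x = 2
∂L/∂w = 6 × 2 = 12

Claimed value: 14
Incorrect: The correct gradient is 12.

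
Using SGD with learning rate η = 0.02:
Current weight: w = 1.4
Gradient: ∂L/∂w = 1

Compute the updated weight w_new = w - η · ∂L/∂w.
w_new = 1.38

w_new = w - η·∂L/∂w = 1.4 - 0.02×(1) = 1.4 - (0.02) = 1.38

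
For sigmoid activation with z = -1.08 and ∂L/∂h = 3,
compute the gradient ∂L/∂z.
∂L/∂z = 0.5677

σ(-1.08) = 0.2535
σ'(-1.08) = σ(-1.08)(1 - σ(-1.08)) = 0.2535 × 0.7465 = 0.1892
∂L/∂z = ∂L/∂h · σ'(z) = 3 × 0.1892 = 0.5677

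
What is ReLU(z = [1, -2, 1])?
h = [1, 0, 1]

ReLU applied element-wise: max(0,1)=1, max(0,-2)=0, max(0,1)=1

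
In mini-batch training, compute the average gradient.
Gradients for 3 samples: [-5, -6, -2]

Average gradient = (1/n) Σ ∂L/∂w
Average gradient = -4.333

Average = (1/3)(-5 + -6 + -2) = -13/3 = -4.333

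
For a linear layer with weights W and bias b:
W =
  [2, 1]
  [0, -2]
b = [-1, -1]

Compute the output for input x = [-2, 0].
y = [-5, -1]

Wx = [2×-2 + 1×0, 0×-2 + -2×0]
   = [-4, 0]
y = Wx + b = [-4 + -1, 0 + -1] = [-5, -1]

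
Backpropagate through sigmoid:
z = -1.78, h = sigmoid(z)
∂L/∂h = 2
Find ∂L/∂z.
∂L/∂z = 0.247

σ(-1.78) = 0.1443
σ'(-1.78) = σ(-1.78)(1 - σ(-1.78)) = 0.1443 × 0.8557 = 0.1235
∂L/∂z = ∂L/∂h · σ'(z) = 2 × 0.1235 = 0.247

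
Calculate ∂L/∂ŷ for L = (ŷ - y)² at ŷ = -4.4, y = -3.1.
∂L/∂ŷ = -2.6

∂L/∂ŷ = 2(ŷ - y) = 2(-4.4 - -3.1) = 2(-1.3) = -2.6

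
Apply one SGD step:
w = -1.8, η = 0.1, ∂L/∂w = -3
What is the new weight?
w_new = -1.5

w_new = w - η·∂L/∂w = -1.8 - 0.1×(-3) = -1.8 - (-0.3) = -1.5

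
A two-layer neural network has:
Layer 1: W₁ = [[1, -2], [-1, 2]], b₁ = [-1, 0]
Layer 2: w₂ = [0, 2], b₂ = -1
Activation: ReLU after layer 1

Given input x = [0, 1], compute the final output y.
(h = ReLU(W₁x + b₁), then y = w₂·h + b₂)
y = 3

Layer 1 pre-activation: z₁ = [-3, 2]
After ReLU: h = [0, 2]
Layer 2 output: y = 0×0 + 2×2 + -1 = 3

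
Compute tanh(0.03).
0.02999

tanh(0.03) = (e^(0.03) - e^(-0.03))/(e^(0.03) + e^(-0.03)) = 0.02999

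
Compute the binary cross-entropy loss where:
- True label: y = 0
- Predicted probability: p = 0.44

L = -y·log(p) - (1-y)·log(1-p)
L = 0.5798

L = -0·log(0.44) - 1·log(0.56) = -log(0.56) = 0.5798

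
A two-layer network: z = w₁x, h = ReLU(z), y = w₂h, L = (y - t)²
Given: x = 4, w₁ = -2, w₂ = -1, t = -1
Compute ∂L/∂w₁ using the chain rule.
∂L/∂w₁ = 0

Forward pass:
z = w₁x = -2×4 = -8
h = ReLU(-8) = 0
y = w₂h = -1×0 = 0

Backward pass:
∂L/∂y = 2(y - t) = 2(0 - -1) = 2
∂y/∂h = w₂ = -1
∂h/∂z = 0 (ReLU derivative)
∂z/∂w₁ = x = 4

∂L/∂w₁ = 2 × -1 × 0 × 4 = 0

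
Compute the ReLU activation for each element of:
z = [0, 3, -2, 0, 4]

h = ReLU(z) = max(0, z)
h = [0, 3, 0, 0, 4]

ReLU applied element-wise: max(0,0)=0, max(0,3)=3, max(0,-2)=0, max(0,0)=0, max(0,4)=4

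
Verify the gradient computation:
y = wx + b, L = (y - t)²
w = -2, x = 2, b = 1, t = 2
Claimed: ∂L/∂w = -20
Correct

y = (-2)(2) + 1 = -3
∂L/∂y = 2(y - t) = 2(-3 - 2) = -10
∂y/∂w = x = 2
∂L/∂w = -10 × 2 = -20

Claimed value: -20
Correct: The correct gradient is -20.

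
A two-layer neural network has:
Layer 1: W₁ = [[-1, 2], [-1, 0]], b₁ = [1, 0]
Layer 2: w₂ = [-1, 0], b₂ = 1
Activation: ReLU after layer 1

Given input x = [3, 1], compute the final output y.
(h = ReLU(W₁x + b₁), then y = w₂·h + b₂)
y = 1

Layer 1 pre-activation: z₁ = [0, -3]
After ReLU: h = [0, 0]
Layer 2 output: y = -1×0 + 0×0 + 1 = 1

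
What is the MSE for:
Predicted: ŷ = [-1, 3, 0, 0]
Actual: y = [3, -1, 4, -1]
MSE = 12.25

MSE = (1/4)((-1-3)² + (3--1)² + (0-4)² + (0--1)²) = (1/4)(16 + 16 + 16 + 1) = 12.25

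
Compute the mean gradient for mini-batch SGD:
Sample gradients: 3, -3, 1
Average gradient = 0.3333

Average = (1/3)(3 + -3 + 1) = 1/3 = 0.3333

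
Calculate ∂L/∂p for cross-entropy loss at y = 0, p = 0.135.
∂L/∂p = 1.156

∂L/∂p = -y/p + (1-y)/(1-p) = 0 + 1/0.865 = 1.156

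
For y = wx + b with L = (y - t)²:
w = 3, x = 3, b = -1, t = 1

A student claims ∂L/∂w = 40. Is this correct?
Incorrect

y = (3)(3) + -1 = 8
∂L/∂y = 2(y - t) = 2(8 - 1) = 14
∂y/∂w = x = 3
∂L/∂w = 14 × 3 = 42

Claimed value: 40
Incorrect: The correct gradient is 42.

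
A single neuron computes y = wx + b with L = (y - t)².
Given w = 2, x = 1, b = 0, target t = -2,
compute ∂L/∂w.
∂L/∂w = 8

y = wx + b = (2)(1) + 0 = 2
∂L/∂y = 2(y - t) = 2(2 - -2) = 8
∂y/∂w = x = 1
∂L/∂w = ∂L/∂y · ∂y/∂w = 8 × 1 = 8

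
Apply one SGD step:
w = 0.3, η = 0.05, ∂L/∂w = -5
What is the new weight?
w_new = 0.55

w_new = w - η·∂L/∂w = 0.3 - 0.05×(-5) = 0.3 - (-0.25) = 0.55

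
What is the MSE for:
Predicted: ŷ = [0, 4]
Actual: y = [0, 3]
MSE = 0.5

MSE = (1/2)((0-0)² + (4-3)²) = (1/2)(0 + 1) = 0.5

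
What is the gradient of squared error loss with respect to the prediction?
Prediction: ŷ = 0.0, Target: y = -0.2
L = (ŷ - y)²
∂L/∂ŷ = 0.4

∂L/∂ŷ = 2(ŷ - y) = 2(0.0 - -0.2) = 2(0.2) = 0.4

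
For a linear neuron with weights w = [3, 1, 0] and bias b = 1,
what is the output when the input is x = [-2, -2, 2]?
y = -7

y = (3)(-2) + (1)(-2) + (0)(2) + 1 = -7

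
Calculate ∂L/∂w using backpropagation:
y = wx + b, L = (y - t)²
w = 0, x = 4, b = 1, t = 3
∂L/∂w = -16

y = wx + b = (0)(4) + 1 = 1
∂L/∂y = 2(y - t) = 2(1 - 3) = -4
∂y/∂w = x = 4
∂L/∂w = ∂L/∂y · ∂y/∂w = -4 × 4 = -16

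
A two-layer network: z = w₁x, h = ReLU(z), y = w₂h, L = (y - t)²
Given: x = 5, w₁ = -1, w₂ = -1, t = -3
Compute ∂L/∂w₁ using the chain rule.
∂L/∂w₁ = 0

Forward pass:
z = w₁x = -1×5 = -5
h = ReLU(-5) = 0
y = w₂h = -1×0 = 0

Backward pass:
∂L/∂y = 2(y - t) = 2(0 - -3) = 6
∂y/∂h = w₂ = -1
∂h/∂z = 0 (ReLU derivative)
∂z/∂w₁ = x = 5

∂L/∂w₁ = 6 × -1 × 0 × 5 = 0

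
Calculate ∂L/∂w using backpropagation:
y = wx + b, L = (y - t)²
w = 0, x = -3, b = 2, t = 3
∂L/∂w = 6

y = wx + b = (0)(-3) + 2 = 2
∂L/∂y = 2(y - t) = 2(2 - 3) = -2
∂y/∂w = x = -3
∂L/∂w = ∂L/∂y · ∂y/∂w = -2 × -3 = 6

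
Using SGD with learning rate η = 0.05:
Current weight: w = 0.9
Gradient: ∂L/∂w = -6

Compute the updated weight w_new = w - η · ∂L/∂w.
w_new = 1.2

w_new = w - η·∂L/∂w = 0.9 - 0.05×(-6) = 0.9 - (-0.3) = 1.2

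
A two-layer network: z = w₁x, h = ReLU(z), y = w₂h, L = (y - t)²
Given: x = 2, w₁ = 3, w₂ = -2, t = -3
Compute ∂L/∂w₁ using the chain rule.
∂L/∂w₁ = 72

Forward pass:
z = w₁x = 3×2 = 6
h = ReLU(6) = 6
y = w₂h = -2×6 = -12

Backward pass:
∂L/∂y = 2(y - t) = 2(-12 - -3) = -18
∂y/∂h = w₂ = -2
∂h/∂z = 1 (ReLU derivative)
∂z/∂w₁ = x = 2

∂L/∂w₁ = -18 × -2 × 1 × 2 = 72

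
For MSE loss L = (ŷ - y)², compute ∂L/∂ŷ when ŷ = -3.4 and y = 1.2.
∂L/∂ŷ = -9.2

∂L/∂ŷ = 2(ŷ - y) = 2(-3.4 - 1.2) = 2(-4.6) = -9.2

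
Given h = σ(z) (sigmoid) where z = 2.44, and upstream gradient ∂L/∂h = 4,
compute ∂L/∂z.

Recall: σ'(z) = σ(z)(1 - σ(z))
∂L/∂z = 0.295

σ(2.44) = 0.9198
σ'(2.44) = σ(2.44)(1 - σ(2.44)) = 0.9198 × 0.08017 = 0.07375
∂L/∂z = ∂L/∂h · σ'(z) = 4 × 0.07375 = 0.295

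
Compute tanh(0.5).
0.4621

tanh(0.5) = (e^(0.5) - e^(-0.5))/(e^(0.5) + e^(-0.5)) = 0.4621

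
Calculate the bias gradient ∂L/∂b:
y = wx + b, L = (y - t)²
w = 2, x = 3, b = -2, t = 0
∂L/∂b = 8

y = wx + b = (2)(3) + -2 = 4
∂L/∂y = 2(y - t) = 2(4 - 0) = 8
∂y/∂b = 1
∂L/∂b = ∂L/∂y · ∂y/∂b = 8 × 1 = 8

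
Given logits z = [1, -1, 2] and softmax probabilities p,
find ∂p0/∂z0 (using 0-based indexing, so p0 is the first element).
∂p0/∂z0 = 0.1922

p = softmax(z) = [0.2595, 0.03512, 0.7054]
p0 = 0.2595

∂p0/∂z0 = p0(1 - p0) = 0.2595 × (1 - 0.2595) = 0.1922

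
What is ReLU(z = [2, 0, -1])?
h = [2, 0, 0]

ReLU applied element-wise: max(0,2)=2, max(0,0)=0, max(0,-1)=0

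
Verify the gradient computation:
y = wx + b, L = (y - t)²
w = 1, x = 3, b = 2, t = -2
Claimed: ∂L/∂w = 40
Incorrect

y = (1)(3) + 2 = 5
∂L/∂y = 2(y - t) = 2(5 - -2) = 14
∂y/∂w = x = 3
∂L/∂w = 14 × 3 = 42

Claimed value: 40
Incorrect: The correct gradient is 42.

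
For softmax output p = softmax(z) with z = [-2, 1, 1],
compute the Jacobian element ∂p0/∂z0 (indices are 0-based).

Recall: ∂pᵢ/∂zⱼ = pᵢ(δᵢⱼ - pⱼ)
∂p0/∂z0 = 0.0237

p = softmax(z) = [0.02429, 0.4879, 0.4879]
p0 = 0.02429

∂p0/∂z0 = p0(1 - p0) = 0.02429 × (1 - 0.02429) = 0.0237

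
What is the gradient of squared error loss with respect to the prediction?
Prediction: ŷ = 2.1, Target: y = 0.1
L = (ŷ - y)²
∂L/∂ŷ = 4.0

∂L/∂ŷ = 2(ŷ - y) = 2(2.1 - 0.1) = 2(2.0) = 4.0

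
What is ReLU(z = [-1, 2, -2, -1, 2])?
h = [0, 2, 0, 0, 2]

ReLU applied element-wise: max(0,-1)=0, max(0,2)=2, max(0,-2)=0, max(0,-1)=0, max(0,2)=2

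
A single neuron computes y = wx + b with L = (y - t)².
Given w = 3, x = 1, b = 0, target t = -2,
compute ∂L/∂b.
∂L/∂b = 10

y = wx + b = (3)(1) + 0 = 3
∂L/∂y = 2(y - t) = 2(3 - -2) = 10
∂y/∂b = 1
∂L/∂b = ∂L/∂y · ∂y/∂b = 10 × 1 = 10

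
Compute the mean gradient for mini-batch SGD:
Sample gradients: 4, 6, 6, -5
Average gradient = 2.75

Average = (1/4)(4 + 6 + 6 + -5) = 11/4 = 2.75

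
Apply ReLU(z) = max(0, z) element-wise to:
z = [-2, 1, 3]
h = [0, 1, 3]

ReLU applied element-wise: max(0,-2)=0, max(0,1)=1, max(0,3)=3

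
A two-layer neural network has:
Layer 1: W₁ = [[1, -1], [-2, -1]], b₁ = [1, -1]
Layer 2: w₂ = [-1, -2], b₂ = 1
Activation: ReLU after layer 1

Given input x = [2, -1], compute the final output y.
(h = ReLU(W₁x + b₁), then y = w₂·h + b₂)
y = -3

Layer 1 pre-activation: z₁ = [4, -4]
After ReLU: h = [4, 0]
Layer 2 output: y = -1×4 + -2×0 + 1 = -3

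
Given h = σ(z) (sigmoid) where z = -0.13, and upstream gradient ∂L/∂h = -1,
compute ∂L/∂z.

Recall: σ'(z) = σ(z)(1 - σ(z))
∂L/∂z = -0.2489

σ(-0.13) = 0.4675
σ'(-0.13) = σ(-0.13)(1 - σ(-0.13)) = 0.4675 × 0.5325 = 0.2489
∂L/∂z = ∂L/∂h · σ'(z) = -1 × 0.2489 = -0.2489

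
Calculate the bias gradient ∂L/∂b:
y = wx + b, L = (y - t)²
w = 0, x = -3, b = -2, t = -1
∂L/∂b = -2

y = wx + b = (0)(-3) + -2 = -2
∂L/∂y = 2(y - t) = 2(-2 - -1) = -2
∂y/∂b = 1
∂L/∂b = ∂L/∂y · ∂y/∂b = -2 × 1 = -2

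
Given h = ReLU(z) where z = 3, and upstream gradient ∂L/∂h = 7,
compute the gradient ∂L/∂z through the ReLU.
∂L/∂z = 7

h = ReLU(3) = 3
Since z > 0: ∂h/∂z = 1
∂L/∂z = ∂L/∂h · ∂h/∂z = 7 × 1 = 7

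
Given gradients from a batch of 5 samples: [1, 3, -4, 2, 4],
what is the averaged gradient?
Average gradient = 1.2

Average = (1/5)(1 + 3 + -4 + 2 + 4) = 6/5 = 1.2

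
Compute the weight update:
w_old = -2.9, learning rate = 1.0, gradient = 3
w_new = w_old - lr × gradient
w_new = -5.9

w_new = w - η·∂L/∂w = -2.9 - 1.0×(3) = -2.9 - (3) = -5.9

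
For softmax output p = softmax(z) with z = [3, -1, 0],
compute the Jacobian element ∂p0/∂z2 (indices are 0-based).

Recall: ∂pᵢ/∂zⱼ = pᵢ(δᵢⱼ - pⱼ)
∂p0/∂z2 = -0.04364

p = softmax(z) = [0.9362, 0.01715, 0.04661]
p0 = 0.9362, p2 = 0.04661

∂p0/∂z2 = -p0 × p2 = -0.9362 × 0.04661 = -0.04364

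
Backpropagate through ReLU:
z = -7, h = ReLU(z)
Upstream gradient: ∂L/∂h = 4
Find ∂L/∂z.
∂L/∂z = 0

h = ReLU(-7) = 0
Since z < 0: ∂h/∂z = 0
∂L/∂z = ∂L/∂h · ∂h/∂z = 4 × 0 = 0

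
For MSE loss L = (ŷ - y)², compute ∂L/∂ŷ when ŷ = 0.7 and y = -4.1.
∂L/∂ŷ = 9.6

∂L/∂ŷ = 2(ŷ - y) = 2(0.7 - -4.1) = 2(4.8) = 9.6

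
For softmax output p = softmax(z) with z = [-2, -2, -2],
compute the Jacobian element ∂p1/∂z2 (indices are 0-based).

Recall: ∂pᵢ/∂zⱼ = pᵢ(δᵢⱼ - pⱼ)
∂p1/∂z2 = -0.1111

p = softmax(z) = [0.3333, 0.3333, 0.3333]
p1 = 0.3333, p2 = 0.3333

∂p1/∂z2 = -p1 × p2 = -0.3333 × 0.3333 = -0.1111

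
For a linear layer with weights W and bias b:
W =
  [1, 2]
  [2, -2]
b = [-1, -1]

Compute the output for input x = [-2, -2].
y = [-7, -1]

Wx = [1×-2 + 2×-2, 2×-2 + -2×-2]
   = [-6, 0]
y = Wx + b = [-6 + -1, 0 + -1] = [-7, -1]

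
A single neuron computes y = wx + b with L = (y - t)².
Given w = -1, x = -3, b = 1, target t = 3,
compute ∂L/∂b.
∂L/∂b = 2

y = wx + b = (-1)(-3) + 1 = 4
∂L/∂y = 2(y - t) = 2(4 - 3) = 2
∂y/∂b = 1
∂L/∂b = ∂L/∂y · ∂y/∂b = 2 × 1 = 2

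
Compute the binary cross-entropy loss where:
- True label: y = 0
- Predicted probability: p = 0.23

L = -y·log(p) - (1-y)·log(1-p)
L = 0.2614

L = -0·log(0.23) - 1·log(0.77) = -log(0.77) = 0.2614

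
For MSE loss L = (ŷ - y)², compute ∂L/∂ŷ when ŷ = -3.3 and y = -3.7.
∂L/∂ŷ = 0.8

∂L/∂ŷ = 2(ŷ - y) = 2(-3.3 - -3.7) = 2(0.4) = 0.8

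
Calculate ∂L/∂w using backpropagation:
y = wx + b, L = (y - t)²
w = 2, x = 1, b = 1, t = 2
∂L/∂w = 2

y = wx + b = (2)(1) + 1 = 3
∂L/∂y = 2(y - t) = 2(3 - 2) = 2
∂y/∂w = x = 1
∂L/∂w = ∂L/∂y · ∂y/∂w = 2 × 1 = 2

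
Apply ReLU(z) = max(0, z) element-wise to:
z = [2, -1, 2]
h = [2, 0, 2]

ReLU applied element-wise: max(0,2)=2, max(0,-1)=0, max(0,2)=2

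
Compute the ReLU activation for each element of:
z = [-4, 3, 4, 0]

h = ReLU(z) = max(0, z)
h = [0, 3, 4, 0]

ReLU applied element-wise: max(0,-4)=0, max(0,3)=3, max(0,4)=4, max(0,0)=0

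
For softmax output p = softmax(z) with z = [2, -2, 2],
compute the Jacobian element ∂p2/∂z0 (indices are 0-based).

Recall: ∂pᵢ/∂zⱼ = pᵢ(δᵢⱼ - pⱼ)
∂p2/∂z0 = -0.2455

p = softmax(z) = [0.4955, 0.009075, 0.4955]
p2 = 0.4955, p0 = 0.4955

∂p2/∂z0 = -p2 × p0 = -0.4955 × 0.4955 = -0.2455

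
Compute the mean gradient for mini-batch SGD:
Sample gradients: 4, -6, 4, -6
Average gradient = -1

Average = (1/4)(4 + -6 + 4 + -6) = -4/4 = -1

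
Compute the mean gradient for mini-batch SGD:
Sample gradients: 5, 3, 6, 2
Average gradient = 4

Average = (1/4)(5 + 3 + 6 + 2) = 16/4 = 4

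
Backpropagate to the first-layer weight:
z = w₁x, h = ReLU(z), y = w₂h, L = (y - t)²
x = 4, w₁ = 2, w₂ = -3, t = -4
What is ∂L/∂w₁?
∂L/∂w₁ = 480

Forward pass:
z = w₁x = 2×4 = 8
h = ReLU(8) = 8
y = w₂h = -3×8 = -24

Backward pass:
∂L/∂y = 2(y - t) = 2(-24 - -4) = -40
∂y/∂h = w₂ = -3
∂h/∂z = 1 (ReLU derivative)
∂z/∂w₁ = x = 4

∂L/∂w₁ = -40 × -3 × 1 × 4 = 480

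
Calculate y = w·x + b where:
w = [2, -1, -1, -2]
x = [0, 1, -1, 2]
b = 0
y = -4

y = (2)(0) + (-1)(1) + (-1)(-1) + (-2)(2) + 0 = -4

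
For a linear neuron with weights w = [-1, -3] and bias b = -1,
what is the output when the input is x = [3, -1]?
y = -1

y = (-1)(3) + (-3)(-1) + -1 = -1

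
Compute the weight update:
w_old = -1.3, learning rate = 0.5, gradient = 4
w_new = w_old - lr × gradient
w_new = -3.3

w_new = w - η·∂L/∂w = -1.3 - 0.5×(4) = -1.3 - (2) = -3.3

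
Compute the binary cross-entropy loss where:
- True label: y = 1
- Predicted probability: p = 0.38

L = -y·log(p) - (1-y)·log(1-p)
L = 0.9676

L = -1·log(0.38) - 0·log(0.62) = -log(0.38) = 0.9676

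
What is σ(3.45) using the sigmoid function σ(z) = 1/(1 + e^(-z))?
0.9692

sigmoid(3.45) = 1/(1 + e^(-3.45)) = 1/(1 + 0.03175) = 0.9692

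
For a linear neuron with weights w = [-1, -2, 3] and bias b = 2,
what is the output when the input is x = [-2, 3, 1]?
y = 1

y = (-1)(-2) + (-2)(3) + (3)(1) + 2 = 1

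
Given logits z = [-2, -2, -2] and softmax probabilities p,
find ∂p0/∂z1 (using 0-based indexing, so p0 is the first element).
∂p0/∂z1 = -0.1111

p = softmax(z) = [0.3333, 0.3333, 0.3333]
p0 = 0.3333, p1 = 0.3333

∂p0/∂z1 = -p0 × p1 = -0.3333 × 0.3333 = -0.1111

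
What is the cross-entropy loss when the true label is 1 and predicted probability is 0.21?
L = 1.561

L = -1·log(0.21) - 0·log(0.79) = -log(0.21) = 1.561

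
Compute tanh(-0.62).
-0.5511

tanh(-0.62) = (e^(-0.62) - e^(0.62))/(e^(-0.62) + e^(0.62)) = -0.5511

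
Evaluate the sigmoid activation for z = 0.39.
0.5963

sigmoid(0.39) = 1/(1 + e^(-0.39)) = 1/(1 + 0.6771) = 0.5963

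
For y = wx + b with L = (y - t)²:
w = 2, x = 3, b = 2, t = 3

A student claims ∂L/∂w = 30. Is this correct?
Correct

y = (2)(3) + 2 = 8
∂L/∂y = 2(y - t) = 2(8 - 3) = 10
∂y/∂w = x = 3
∂L/∂w = 10 × 3 = 30

Claimed value: 30
Correct: The correct gradient is 30.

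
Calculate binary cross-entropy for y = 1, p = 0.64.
L = 0.4463

L = -1·log(0.64) - 0·log(0.36) = -log(0.64) = 0.4463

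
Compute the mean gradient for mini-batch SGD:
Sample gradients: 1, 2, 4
Average gradient = 2.333

Average = (1/3)(1 + 2 + 4) = 7/3 = 2.333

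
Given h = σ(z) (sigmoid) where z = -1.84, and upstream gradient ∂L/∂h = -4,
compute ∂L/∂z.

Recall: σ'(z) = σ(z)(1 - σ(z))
∂L/∂z = -0.4731

σ(-1.84) = 0.1371
σ'(-1.84) = σ(-1.84)(1 - σ(-1.84)) = 0.1371 × 0.8629 = 0.1183
∂L/∂z = ∂L/∂h · σ'(z) = -4 × 0.1183 = -0.4731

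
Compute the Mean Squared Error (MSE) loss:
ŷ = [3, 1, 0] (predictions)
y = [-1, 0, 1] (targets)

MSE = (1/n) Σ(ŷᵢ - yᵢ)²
MSE = 6

MSE = (1/3)((3--1)² + (1-0)² + (0-1)²) = (1/3)(16 + 1 + 1) = 6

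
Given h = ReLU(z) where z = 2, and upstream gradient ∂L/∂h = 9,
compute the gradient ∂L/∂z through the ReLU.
∂L/∂z = 9

h = ReLU(2) = 2
Since z > 0: ∂h/∂z = 1
∂L/∂z = ∂L/∂h · ∂h/∂z = 9 × 1 = 9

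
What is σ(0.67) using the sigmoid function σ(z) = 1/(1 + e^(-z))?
0.6615

sigmoid(0.67) = 1/(1 + e^(-0.67)) = 1/(1 + 0.5117) = 0.6615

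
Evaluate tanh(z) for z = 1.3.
0.8617

tanh(1.3) = (e^(1.3) - e^(-1.3))/(e^(1.3) + e^(-1.3)) = 0.8617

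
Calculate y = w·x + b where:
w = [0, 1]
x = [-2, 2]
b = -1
y = 1

y = (0)(-2) + (1)(2) + -1 = 1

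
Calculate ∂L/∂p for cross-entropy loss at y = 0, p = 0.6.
∂L/∂p = 2.5

∂L/∂p = -y/p + (1-y)/(1-p) = 0 + 1/0.4 = 2.5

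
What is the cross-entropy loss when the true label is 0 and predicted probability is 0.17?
L = 0.1863

L = -0·log(0.17) - 1·log(0.83) = -log(0.83) = 0.1863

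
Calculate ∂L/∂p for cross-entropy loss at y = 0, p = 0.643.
∂L/∂p = 2.801

∂L/∂p = -y/p + (1-y)/(1-p) = 0 + 1/0.357 = 2.801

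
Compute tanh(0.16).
0.1586

tanh(0.16) = (e^(0.16) - e^(-0.16))/(e^(0.16) + e^(-0.16)) = 0.1586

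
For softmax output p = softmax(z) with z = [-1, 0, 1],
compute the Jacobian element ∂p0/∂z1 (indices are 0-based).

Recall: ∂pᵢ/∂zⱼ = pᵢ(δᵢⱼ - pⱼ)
∂p0/∂z1 = -0.02203

p = softmax(z) = [0.09003, 0.2447, 0.6652]
p0 = 0.09003, p1 = 0.2447

∂p0/∂z1 = -p0 × p1 = -0.09003 × 0.2447 = -0.02203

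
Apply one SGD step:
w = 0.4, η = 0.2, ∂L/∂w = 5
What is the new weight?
w_new = -0.6

w_new = w - η·∂L/∂w = 0.4 - 0.2×(5) = 0.4 - (1) = -0.6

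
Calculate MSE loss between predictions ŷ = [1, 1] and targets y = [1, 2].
MSE = 0.5

MSE = (1/2)((1-1)² + (1-2)²) = (1/2)(0 + 1) = 0.5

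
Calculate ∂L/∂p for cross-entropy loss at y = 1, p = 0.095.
∂L/∂p = -10.53

∂L/∂p = -y/p + (1-y)/(1-p) = -1/0.095 + 0 = -10.53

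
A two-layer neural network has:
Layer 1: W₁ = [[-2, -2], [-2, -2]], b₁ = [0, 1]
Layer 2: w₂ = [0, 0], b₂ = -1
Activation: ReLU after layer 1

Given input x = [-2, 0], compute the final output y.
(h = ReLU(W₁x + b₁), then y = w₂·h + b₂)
y = -1

Layer 1 pre-activation: z₁ = [4, 5]
After ReLU: h = [4, 5]
Layer 2 output: y = 0×4 + 0×5 + -1 = -1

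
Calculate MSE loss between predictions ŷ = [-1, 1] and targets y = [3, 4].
MSE = 12.5

MSE = (1/2)((-1-3)² + (1-4)²) = (1/2)(16 + 9) = 12.5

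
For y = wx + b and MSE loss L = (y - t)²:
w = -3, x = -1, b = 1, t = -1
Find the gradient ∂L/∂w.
∂L/∂w = -10

y = wx + b = (-3)(-1) + 1 = 4
∂L/∂y = 2(y - t) = 2(4 - -1) = 10
∂y/∂w = x = -1
∂L/∂w = ∂L/∂y · ∂y/∂w = 10 × -1 = -10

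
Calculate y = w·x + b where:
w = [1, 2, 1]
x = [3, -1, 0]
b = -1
y = 0

y = (1)(3) + (2)(-1) + (1)(0) + -1 = 0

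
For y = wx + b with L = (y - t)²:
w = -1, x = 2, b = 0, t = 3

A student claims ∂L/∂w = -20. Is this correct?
Correct

y = (-1)(2) + 0 = -2
∂L/∂y = 2(y - t) = 2(-2 - 3) = -10
∂y/∂w = x = 2
∂L/∂w = -10 × 2 = -20

Claimed value: -20
Correct: The correct gradient is -20.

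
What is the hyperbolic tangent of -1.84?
-0.9508

tanh(-1.84) = (e^(-1.84) - e^(1.84))/(e^(-1.84) + e^(1.84)) = -0.9508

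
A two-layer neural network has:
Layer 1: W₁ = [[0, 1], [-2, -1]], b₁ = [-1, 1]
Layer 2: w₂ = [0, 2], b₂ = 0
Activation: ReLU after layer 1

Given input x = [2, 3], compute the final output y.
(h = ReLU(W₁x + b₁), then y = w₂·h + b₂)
y = 0

Layer 1 pre-activation: z₁ = [2, -6]
After ReLU: h = [2, 0]
Layer 2 output: y = 0×2 + 2×0 + 0 = 0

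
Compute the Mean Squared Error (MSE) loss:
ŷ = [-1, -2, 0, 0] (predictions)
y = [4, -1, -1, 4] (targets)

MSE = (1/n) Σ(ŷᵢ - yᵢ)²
MSE = 10.75

MSE = (1/4)((-1-4)² + (-2--1)² + (0--1)² + (0-4)²) = (1/4)(25 + 1 + 1 + 16) = 10.75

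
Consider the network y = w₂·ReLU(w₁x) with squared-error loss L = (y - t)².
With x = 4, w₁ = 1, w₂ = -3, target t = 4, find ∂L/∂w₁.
∂L/∂w₁ = 384

Forward pass:
z = w₁x = 1×4 = 4
h = ReLU(4) = 4
y = w₂h = -3×4 = -12

Backward pass:
∂L/∂y = 2(y - t) = 2(-12 - 4) = -32
∂y/∂h = w₂ = -3
∂h/∂z = 1 (ReLU derivative)
∂z/∂w₁ = x = 4

∂L/∂w₁ = -32 × -3 × 1 × 4 = 384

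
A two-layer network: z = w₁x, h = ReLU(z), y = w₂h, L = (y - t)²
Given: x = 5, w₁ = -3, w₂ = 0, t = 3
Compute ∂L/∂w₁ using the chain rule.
∂L/∂w₁ = 0

Forward pass:
z = w₁x = -3×5 = -15
h = ReLU(-15) = 0
y = w₂h = 0×0 = 0

Backward pass:
∂L/∂y = 2(y - t) = 2(0 - 3) = -6
∂y/∂h = w₂ = 0
∂h/∂z = 0 (ReLU derivative)
∂z/∂w₁ = x = 5

∂L/∂w₁ = -6 × 0 × 0 × 5 = 0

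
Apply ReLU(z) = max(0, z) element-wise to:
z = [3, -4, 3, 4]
h = [3, 0, 3, 4]

ReLU applied element-wise: max(0,3)=3, max(0,-4)=0, max(0,3)=3, max(0,4)=4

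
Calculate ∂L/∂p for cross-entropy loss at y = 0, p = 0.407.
∂L/∂p = 1.686

∂L/∂p = -y/p + (1-y)/(1-p) = 0 + 1/0.593 = 1.686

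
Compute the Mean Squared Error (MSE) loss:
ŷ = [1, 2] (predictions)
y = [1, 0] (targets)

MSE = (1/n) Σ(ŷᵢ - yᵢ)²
MSE = 2

MSE = (1/2)((1-1)² + (2-0)²) = (1/2)(0 + 4) = 2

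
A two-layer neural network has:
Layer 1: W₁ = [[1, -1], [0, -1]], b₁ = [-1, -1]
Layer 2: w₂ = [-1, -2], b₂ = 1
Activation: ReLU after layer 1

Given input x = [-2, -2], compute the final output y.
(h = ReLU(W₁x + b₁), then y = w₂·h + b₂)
y = -1

Layer 1 pre-activation: z₁ = [-1, 1]
After ReLU: h = [0, 1]
Layer 2 output: y = -1×0 + -2×1 + 1 = -1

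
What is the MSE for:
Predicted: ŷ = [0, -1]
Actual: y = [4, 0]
MSE = 8.5

MSE = (1/2)((0-4)² + (-1-0)²) = (1/2)(16 + 1) = 8.5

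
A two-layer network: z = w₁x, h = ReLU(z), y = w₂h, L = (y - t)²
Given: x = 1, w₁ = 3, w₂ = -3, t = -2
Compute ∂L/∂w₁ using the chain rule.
∂L/∂w₁ = 42

Forward pass:
z = w₁x = 3×1 = 3
h = ReLU(3) = 3
y = w₂h = -3×3 = -9

Backward pass:
∂L/∂y = 2(y - t) = 2(-9 - -2) = -14
∂y/∂h = w₂ = -3
∂h/∂z = 1 (ReLU derivative)
∂z/∂w₁ = x = 1

∂L/∂w₁ = -14 × -3 × 1 × 1 = 42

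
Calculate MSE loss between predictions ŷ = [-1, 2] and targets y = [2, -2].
MSE = 12.5

MSE = (1/2)((-1-2)² + (2--2)²) = (1/2)(9 + 16) = 12.5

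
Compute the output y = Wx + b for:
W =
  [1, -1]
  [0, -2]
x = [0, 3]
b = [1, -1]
y = [-2, -7]

Wx = [1×0 + -1×3, 0×0 + -2×3]
   = [-3, -6]
y = Wx + b = [-3 + 1, -6 + -1] = [-2, -7]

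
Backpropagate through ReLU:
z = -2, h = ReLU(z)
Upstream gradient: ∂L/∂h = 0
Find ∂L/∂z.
∂L/∂z = 0

h = ReLU(-2) = 0
Since z < 0: ∂h/∂z = 0
∂L/∂z = ∂L/∂h · ∂h/∂z = 0 × 0 = 0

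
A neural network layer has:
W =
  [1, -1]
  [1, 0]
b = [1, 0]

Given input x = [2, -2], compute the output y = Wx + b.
y = [5, 2]

Wx = [1×2 + -1×-2, 1×2 + 0×-2]
   = [4, 2]
y = Wx + b = [4 + 1, 2 + 0] = [5, 2]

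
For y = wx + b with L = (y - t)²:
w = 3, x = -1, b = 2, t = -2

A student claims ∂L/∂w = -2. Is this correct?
Correct

y = (3)(-1) + 2 = -1
∂L/∂y = 2(y - t) = 2(-1 - -2) = 2
∂y/∂w = x = -1
∂L/∂w = 2 × -1 = -2

Claimed value: -2
Correct: The correct gradient is -2.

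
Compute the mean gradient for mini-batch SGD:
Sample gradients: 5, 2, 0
Average gradient = 2.333

Average = (1/3)(5 + 2 + 0) = 7/3 = 2.333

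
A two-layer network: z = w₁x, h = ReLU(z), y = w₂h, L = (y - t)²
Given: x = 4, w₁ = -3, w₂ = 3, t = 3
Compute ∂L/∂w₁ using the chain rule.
∂L/∂w₁ = 0

Forward pass:
z = w₁x = -3×4 = -12
h = ReLU(-12) = 0
y = w₂h = 3×0 = 0

Backward pass:
∂L/∂y = 2(y - t) = 2(0 - 3) = -6
∂y/∂h = w₂ = 3
∂h/∂z = 0 (ReLU derivative)
∂z/∂w₁ = x = 4

∂L/∂w₁ = -6 × 3 × 0 × 4 = 0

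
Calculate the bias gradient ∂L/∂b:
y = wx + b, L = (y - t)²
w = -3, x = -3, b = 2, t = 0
∂L/∂b = 22

y = wx + b = (-3)(-3) + 2 = 11
∂L/∂y = 2(y - t) = 2(11 - 0) = 22
∂y/∂b = 1
∂L/∂b = ∂L/∂y · ∂y/∂b = 22 × 1 = 22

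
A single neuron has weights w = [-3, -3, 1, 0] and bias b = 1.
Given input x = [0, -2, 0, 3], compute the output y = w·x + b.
y = 7

y = (-3)(0) + (-3)(-2) + (1)(0) + (0)(3) + 1 = 7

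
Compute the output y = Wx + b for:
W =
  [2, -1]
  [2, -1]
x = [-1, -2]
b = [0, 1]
y = [0, 1]

Wx = [2×-1 + -1×-2, 2×-1 + -1×-2]
   = [0, 0]
y = Wx + b = [0 + 0, 0 + 1] = [0, 1]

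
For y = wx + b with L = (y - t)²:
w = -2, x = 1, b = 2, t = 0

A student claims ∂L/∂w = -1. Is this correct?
Incorrect

y = (-2)(1) + 2 = 0
∂L/∂y = 2(y - t) = 2(0 - 0) = 0
∂y/∂w = x = 1
∂L/∂w = 0 × 1 = 0

Claimed value: -1
Incorrect: The correct gradient is 0.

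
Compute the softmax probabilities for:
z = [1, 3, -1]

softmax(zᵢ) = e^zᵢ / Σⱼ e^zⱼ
p = [0.1173, 0.8668, 0.0159]

exp(z) = [2.718, 20.09, 0.3679]
Sum = 23.17
p = [0.1173, 0.8668, 0.0159]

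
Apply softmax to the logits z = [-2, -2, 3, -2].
p = [0.0066, 0.0066, 0.9802, 0.0066]

exp(z) = [0.1353, 0.1353, 20.09, 0.1353]
Sum = 20.49
p = [0.0066, 0.0066, 0.9802, 0.0066]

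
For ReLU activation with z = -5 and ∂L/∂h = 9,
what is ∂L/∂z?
∂L/∂z = 0

h = ReLU(-5) = 0
Since z < 0: ∂h/∂z = 0
∂L/∂z = ∂L/∂h · ∂h/∂z = 9 × 0 = 0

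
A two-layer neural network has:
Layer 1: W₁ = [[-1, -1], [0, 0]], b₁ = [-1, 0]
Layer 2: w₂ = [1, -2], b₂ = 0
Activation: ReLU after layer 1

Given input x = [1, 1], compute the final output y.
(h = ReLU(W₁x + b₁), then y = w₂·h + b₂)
y = 0

Layer 1 pre-activation: z₁ = [-3, 0]
After ReLU: h = [0, 0]
Layer 2 output: y = 1×0 + -2×0 + 0 = 0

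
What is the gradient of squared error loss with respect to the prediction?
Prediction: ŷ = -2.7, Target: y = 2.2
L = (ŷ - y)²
∂L/∂ŷ = -9.8

∂L/∂ŷ = 2(ŷ - y) = 2(-2.7 - 2.2) = 2(-4.9) = -9.8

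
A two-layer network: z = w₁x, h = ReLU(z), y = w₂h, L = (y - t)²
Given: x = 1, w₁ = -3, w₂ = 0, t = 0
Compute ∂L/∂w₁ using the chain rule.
∂L/∂w₁ = 0

Forward pass:
z = w₁x = -3×1 = -3
h = ReLU(-3) = 0
y = w₂h = 0×0 = 0

Backward pass:
∂L/∂y = 2(y - t) = 2(0 - 0) = 0
∂y/∂h = w₂ = 0
∂h/∂z = 0 (ReLU derivative)
∂z/∂w₁ = x = 1

∂L/∂w₁ = 0 × 0 × 0 × 1 = 0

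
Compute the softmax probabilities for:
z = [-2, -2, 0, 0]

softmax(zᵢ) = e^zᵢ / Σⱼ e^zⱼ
p = [0.0596, 0.0596, 0.4404, 0.4404]

exp(z) = [0.1353, 0.1353, 1, 1]
Sum = 2.271
p = [0.0596, 0.0596, 0.4404, 0.4404]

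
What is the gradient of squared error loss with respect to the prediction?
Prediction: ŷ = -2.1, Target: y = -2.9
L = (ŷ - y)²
∂L/∂ŷ = 1.6

∂L/∂ŷ = 2(ŷ - y) = 2(-2.1 - -2.9) = 2(0.8) = 1.6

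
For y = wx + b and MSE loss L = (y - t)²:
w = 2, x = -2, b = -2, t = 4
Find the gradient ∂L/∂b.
∂L/∂b = -20

y = wx + b = (2)(-2) + -2 = -6
∂L/∂y = 2(y - t) = 2(-6 - 4) = -20
∂y/∂b = 1
∂L/∂b = ∂L/∂y · ∂y/∂b = -20 × 1 = -20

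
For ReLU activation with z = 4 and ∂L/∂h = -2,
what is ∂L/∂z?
∂L/∂z = -2

h = ReLU(4) = 4
Since z > 0: ∂h/∂z = 1
∂L/∂z = ∂L/∂h · ∂h/∂z = -2 × 1 = -2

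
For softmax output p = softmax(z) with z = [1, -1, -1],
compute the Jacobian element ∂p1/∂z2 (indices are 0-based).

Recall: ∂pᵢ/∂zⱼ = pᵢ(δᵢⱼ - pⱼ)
∂p1/∂z2 = -0.01134

p = softmax(z) = [0.787, 0.1065, 0.1065]
p1 = 0.1065, p2 = 0.1065

∂p1/∂z2 = -p1 × p2 = -0.1065 × 0.1065 = -0.01134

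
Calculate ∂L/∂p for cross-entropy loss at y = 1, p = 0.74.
∂L/∂p = -1.351

∂L/∂p = -y/p + (1-y)/(1-p) = -1/0.74 + 0 = -1.351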